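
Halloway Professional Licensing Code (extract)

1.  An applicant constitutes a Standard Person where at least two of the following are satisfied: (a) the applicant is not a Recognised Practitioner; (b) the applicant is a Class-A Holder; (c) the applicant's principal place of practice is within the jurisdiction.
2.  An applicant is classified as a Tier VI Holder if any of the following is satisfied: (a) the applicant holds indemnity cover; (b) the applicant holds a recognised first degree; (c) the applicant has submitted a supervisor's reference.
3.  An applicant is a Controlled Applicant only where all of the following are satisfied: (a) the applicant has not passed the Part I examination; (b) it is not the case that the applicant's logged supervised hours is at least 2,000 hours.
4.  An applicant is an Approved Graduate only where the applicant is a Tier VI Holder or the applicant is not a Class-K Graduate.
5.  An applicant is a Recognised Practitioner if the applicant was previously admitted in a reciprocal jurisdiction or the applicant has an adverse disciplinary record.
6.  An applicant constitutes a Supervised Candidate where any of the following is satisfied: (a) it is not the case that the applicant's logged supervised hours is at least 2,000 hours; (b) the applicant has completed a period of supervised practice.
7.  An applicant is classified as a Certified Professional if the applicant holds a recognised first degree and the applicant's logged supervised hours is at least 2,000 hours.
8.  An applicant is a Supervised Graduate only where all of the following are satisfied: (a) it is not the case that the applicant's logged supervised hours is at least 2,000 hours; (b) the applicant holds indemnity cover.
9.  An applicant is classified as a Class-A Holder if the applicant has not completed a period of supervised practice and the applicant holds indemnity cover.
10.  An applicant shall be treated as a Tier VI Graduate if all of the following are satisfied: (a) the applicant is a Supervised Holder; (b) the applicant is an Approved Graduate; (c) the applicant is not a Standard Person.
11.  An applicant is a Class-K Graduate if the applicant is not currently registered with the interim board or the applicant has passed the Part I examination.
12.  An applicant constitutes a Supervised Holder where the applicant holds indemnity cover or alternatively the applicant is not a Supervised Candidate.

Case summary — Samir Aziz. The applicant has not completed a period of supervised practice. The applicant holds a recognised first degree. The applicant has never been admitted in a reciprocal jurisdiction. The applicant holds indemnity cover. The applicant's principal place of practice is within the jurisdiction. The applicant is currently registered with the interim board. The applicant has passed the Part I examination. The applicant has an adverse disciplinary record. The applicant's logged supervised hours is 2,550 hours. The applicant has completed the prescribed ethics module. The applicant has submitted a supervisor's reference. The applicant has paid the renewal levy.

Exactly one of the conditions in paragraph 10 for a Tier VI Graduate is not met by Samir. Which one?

paragraph 6 — Supervised Candidate: [applicant's logged supervised hours: 2,550 hours ≥ 2,000 hours? yes, so negated condition no] OR [the applicant has completed a period of supervised practice? no] → not satisfied.
paragraph 12 — Supervised Holder: [the applicant holds indemnity cover? yes] OR [not a Supervised Candidate (paragraph 6)? yes] → satisfied.
paragraph 2 — Tier VI Holder: [the applicant holds indemnity cover? yes] OR [the applicant holds a recognised first degree? yes] OR [the applicant has submitted a supervisor's reference? yes] → satisfied.
paragraph 11 — Class-K Graduate: [the applicant is not currently registered with the interim board? no] OR [the applicant has passed the Part I examination? yes] → satisfied.
paragraph 4 — Approved Graduate: [Tier VI Holder (paragraph 2)? yes] OR [not a Class-K Graduate (paragraph 11)? no] → satisfied.
paragraph 5 — Recognised Practitioner: [the applicant was previously admitted in a reciprocal jurisdiction? no] OR [the applicant has an adverse disciplinary record? yes] → satisfied.
paragraph 9 — Class-A Holder: [the applicant has not completed a period of supervised practice? yes] AND [the applicant holds indemnity cover? yes] → satisfied.
paragraph 1 — Standard Person: not a Recognised Practitioner (paragraph 5)? no; Class-A Holder (paragraph 9)? yes; the applicant's principal place of practice is within the jurisdiction? yes — 2 of 3 hold (need ≥2) → satisfied.
paragraph 10 — Tier VI Graduate: [Supervised Holder (paragraph 12)? yes] AND [Approved Graduate (paragraph 4)? yes] AND [not a Standard Person (paragraph 1)? no] → not satisfied.

Standard Person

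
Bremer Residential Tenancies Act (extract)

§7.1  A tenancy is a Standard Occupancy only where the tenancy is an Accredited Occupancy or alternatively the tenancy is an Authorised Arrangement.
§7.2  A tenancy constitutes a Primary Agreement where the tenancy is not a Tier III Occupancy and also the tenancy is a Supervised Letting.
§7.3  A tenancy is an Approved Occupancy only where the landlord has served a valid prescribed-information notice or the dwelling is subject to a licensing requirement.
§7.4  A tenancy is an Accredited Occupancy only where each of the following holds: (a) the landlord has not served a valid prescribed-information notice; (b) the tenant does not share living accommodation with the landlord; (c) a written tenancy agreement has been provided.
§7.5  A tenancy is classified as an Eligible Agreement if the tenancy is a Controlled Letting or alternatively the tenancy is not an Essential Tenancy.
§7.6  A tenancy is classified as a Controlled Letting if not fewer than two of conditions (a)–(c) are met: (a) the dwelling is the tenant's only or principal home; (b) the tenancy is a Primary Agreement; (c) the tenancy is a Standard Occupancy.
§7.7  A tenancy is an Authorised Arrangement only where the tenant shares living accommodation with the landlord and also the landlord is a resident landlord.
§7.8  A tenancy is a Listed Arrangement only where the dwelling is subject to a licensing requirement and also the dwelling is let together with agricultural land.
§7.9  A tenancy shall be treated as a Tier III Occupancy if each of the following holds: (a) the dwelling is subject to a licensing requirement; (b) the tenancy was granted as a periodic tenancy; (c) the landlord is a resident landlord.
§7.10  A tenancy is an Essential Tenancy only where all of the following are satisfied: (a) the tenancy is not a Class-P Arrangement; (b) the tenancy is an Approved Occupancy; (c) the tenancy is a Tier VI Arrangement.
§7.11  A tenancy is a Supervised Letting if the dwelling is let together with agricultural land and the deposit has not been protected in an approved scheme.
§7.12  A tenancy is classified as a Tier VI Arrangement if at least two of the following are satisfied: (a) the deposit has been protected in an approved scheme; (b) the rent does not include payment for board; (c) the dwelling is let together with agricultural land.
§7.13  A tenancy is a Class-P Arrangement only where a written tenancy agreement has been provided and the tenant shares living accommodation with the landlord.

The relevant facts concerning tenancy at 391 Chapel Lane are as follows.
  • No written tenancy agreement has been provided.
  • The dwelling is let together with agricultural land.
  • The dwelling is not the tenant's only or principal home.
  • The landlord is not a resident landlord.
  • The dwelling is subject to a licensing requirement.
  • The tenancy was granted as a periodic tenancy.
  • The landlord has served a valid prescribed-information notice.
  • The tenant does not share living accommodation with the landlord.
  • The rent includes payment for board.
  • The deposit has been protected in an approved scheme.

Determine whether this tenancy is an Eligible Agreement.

No

Under §7.9: the dwelling is subject to a licensing requirement? yes; and the tenancy was granted as a periodic tenancy? yes; and the landlord is a resident landlord? no. So the tenancy is not a Tier III Occupancy.
Under §7.11: the dwelling is let together with agricultural land? yes; and the deposit has not been protected in an approved scheme? no. So the tenancy is not a Supervised Letting.
Under §7.2: not a Tier III Occupancy (§7.9)? yes; and Supervised Letting (§7.11)? no. So the tenancy is not a Primary Agreement.
Under §7.4: the landlord has not served a valid prescribed-information notice? no; and the tenant does not share living accommodation with the landlord? yes; and a written tenancy agreement has been provided? no. So the tenancy is not an Accredited Occupancy.
Under §7.7: the tenant shares living accommodation with the landlord? no; and the landlord is a resident landlord? no. So the tenancy is not an Authorised Arrangement.
Under §7.1: Accredited Occupancy (§7.4)? no; or Authorised Arrangement (§7.7)? no. So the tenancy is not a Standard Occupancy.
Under §7.6: the dwelling is the tenant's only or principal home? no; Primary Agreement (§7.2)? no; Standard Occupancy (§7.1)? no — 0 of 3 hold (need ≥2) → not satisfied.
Under §7.13: a written tenancy agreement has been provided? no; and the tenant shares living accommodation with the landlord? no. So the tenancy is not a Class-P Arrangement.
Under §7.3: the landlord has served a valid prescribed-information notice? yes; or the dwelling is subject to a licensing requirement? yes. So the tenancy is an Approved Occupancy.
Under §7.12: the deposit has been protected in an approved scheme? yes; the rent does not include payment for board? no; the dwelling is let together with agricultural land? yes — 2 of 3 hold (need ≥2) → satisfied.
Under §7.10: not a Class-P Arrangement (§7.13)? yes; and Approved Occupancy (§7.3)? yes; and Tier VI Arrangement (§7.12)? yes. So the tenancy is an Essential Tenancy.
Under §7.5: Controlled Letting (§7.6)? no; or not an Essential Tenancy (§7.10)? no. So the tenancy is not an Eligible Agreement.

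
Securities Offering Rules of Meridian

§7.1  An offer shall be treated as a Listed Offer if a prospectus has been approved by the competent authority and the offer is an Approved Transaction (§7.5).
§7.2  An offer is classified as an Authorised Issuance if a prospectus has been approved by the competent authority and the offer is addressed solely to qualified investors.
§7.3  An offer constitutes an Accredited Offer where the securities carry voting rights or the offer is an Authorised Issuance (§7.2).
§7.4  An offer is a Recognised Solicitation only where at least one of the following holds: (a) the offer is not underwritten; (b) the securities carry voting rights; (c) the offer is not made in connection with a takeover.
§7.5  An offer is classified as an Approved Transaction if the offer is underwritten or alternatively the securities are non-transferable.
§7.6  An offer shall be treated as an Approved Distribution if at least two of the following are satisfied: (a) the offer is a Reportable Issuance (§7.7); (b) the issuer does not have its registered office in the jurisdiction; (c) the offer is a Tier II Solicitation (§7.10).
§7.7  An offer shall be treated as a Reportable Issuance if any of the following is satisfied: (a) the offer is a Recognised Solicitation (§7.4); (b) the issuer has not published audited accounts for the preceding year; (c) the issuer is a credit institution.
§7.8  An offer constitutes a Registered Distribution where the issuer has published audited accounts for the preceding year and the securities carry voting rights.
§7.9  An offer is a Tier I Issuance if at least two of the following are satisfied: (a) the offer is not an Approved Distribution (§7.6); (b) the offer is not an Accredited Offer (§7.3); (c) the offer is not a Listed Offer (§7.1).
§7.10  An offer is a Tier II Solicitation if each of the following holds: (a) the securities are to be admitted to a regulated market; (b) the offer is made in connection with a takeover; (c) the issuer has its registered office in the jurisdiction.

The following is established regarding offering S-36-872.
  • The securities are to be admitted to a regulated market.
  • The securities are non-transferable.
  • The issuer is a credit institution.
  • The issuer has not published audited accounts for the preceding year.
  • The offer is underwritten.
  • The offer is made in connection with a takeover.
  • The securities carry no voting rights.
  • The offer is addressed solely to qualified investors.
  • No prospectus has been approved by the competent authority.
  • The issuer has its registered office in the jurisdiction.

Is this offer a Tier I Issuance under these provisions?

§7.4 — Recognised Solicitation: [the offer is not underwritten? no] OR [the securities carry voting rights? no] OR [the offer is not made in connection with a takeover? no] → not satisfied.
§7.7 — Reportable Issuance: [Recognised Solicitation (§7.4)? no] OR [the issuer has not published audited accounts for the preceding year? yes] OR [the issuer is a credit institution? yes] → satisfied.
§7.10 — Tier II Solicitation: [the securities are to be admitted to a regulated market? yes] AND [the offer is made in connection with a takeover? yes] AND [the issuer has its registered office in the jurisdiction? yes] → satisfied.
§7.6 — Approved Distribution: Reportable Issuance (§7.7)? yes; the issuer does not have its registered office in the jurisdiction? no; Tier II Solicitation (§7.10)? yes — 2 of 3 hold (need ≥2) → satisfied.
§7.2 — Authorised Issuance: [a prospectus has been approved by the competent authority? no] AND [the offer is addressed solely to qualified investors? yes] → not satisfied.
§7.3 — Accredited Offer: [the securities carry voting rights? no] OR [Authorised Issuance (§7.2)? no] → not satisfied.
§7.5 — Approved Transaction: [the offer is underwritten? yes] OR [the securities are non-transferable? yes] → satisfied.
§7.1 — Listed Offer: [a prospectus has been approved by the competent authority? no] AND [Approved Transaction (§7.5)? yes] → not satisfied.
§7.9 — Tier I Issuance: not an Approved Distribution (§7.6)? no; not an Accredited Offer (§7.3)? yes; not a Listed Offer (§7.1)? yes — 2 of 3 hold (need ≥2) → satisfied.

Yes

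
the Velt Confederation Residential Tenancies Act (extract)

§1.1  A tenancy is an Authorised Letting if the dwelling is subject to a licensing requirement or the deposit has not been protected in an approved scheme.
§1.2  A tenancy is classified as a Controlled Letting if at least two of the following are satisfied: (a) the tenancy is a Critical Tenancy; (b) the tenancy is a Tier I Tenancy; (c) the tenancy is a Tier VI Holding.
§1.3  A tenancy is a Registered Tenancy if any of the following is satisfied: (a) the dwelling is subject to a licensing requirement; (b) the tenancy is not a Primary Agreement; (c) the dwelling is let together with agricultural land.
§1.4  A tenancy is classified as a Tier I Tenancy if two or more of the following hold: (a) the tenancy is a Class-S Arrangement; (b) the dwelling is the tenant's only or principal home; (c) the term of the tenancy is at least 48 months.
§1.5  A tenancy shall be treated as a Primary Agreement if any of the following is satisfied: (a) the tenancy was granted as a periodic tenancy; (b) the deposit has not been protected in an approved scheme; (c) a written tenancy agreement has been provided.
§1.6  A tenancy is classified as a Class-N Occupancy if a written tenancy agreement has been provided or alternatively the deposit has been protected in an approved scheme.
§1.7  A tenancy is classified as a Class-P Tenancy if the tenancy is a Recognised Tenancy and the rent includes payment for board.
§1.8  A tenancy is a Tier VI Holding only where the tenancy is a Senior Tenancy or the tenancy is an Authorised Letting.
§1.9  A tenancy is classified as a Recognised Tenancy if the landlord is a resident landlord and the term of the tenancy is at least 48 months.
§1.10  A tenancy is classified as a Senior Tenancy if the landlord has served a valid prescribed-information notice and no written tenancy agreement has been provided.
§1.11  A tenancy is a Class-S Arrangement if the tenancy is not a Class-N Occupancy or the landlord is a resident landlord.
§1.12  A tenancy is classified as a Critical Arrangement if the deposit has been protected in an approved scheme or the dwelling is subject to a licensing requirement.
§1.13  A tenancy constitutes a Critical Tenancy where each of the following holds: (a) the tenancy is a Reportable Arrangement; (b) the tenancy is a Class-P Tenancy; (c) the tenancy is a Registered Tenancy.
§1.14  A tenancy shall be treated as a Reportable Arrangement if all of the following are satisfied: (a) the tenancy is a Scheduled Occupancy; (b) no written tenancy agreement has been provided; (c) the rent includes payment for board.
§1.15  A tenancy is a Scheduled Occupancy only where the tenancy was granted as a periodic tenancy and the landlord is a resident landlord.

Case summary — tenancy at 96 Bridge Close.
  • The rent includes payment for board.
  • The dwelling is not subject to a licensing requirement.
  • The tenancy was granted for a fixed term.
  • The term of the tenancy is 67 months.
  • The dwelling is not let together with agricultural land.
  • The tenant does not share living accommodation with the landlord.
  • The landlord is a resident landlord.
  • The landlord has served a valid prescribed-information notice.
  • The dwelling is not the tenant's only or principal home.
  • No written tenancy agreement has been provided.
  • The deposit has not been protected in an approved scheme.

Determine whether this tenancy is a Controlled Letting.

Yes

Under §1.15: the tenancy was granted as a periodic tenancy? no; and the landlord is a resident landlord? yes. So the tenancy is not a Scheduled Occupancy.
Under §1.14: Scheduled Occupancy (§1.15)? no; and no written tenancy agreement has been provided? yes; and the rent includes payment for board? yes. So the tenancy is not a Reportable Arrangement.
Under §1.9: the landlord is a resident landlord? yes; and term of the tenancy: 67 months ≥ 48 months? yes. So the tenancy is a Recognised Tenancy.
Under §1.7: Recognised Tenancy (§1.9)? yes; and the rent includes payment for board? yes. So the tenancy is a Class-P Tenancy.
Under §1.5: the tenancy was granted as a periodic tenancy? no; or the deposit has not been protected in an approved scheme? yes; or a written tenancy agreement has been provided? no. So the tenancy is a Primary Agreement.
Under §1.3: the dwelling is subject to a licensing requirement? no; or not a Primary Agreement (§1.5)? no; or the dwelling is let together with agricultural land? no. So the tenancy is not a Registered Tenancy.
Under §1.13: Reportable Arrangement (§1.14)? no; and Class-P Tenancy (§1.7)? yes; and Registered Tenancy (§1.3)? no. So the tenancy is not a Critical Tenancy.
Under §1.6: a written tenancy agreement has been provided? no; or the deposit has been protected in an approved scheme? no. So the tenancy is not a Class-N Occupancy.
Under §1.11: not a Class-N Occupancy (§1.6)? yes; or the landlord is a resident landlord? yes. So the tenancy is a Class-S Arrangement.
Under §1.4: Class-S Arrangement (§1.11)? yes; the dwelling is the tenant's only or principal home? no; term of the tenancy: 67 months ≥ 48 months? yes — 2 of 3 hold (need ≥2) → satisfied.
Under §1.10: the landlord has served a valid prescribed-information notice? yes; and no written tenancy agreement has been provided? yes. So the tenancy is a Senior Tenancy.
Under §1.1: the dwelling is subject to a licensing requirement? no; or the deposit has not been protected in an approved scheme? yes. So the tenancy is an Authorised Letting.
Under §1.8: Senior Tenancy (§1.10)? yes; or Authorised Letting (§1.1)? yes. So the tenancy is a Tier VI Holding.
Under §1.2: Critical Tenancy (§1.13)? no; Tier I Tenancy (§1.4)? yes; Tier VI Holding (§1.8)? yes — 2 of 3 hold (need ≥2) → satisfied.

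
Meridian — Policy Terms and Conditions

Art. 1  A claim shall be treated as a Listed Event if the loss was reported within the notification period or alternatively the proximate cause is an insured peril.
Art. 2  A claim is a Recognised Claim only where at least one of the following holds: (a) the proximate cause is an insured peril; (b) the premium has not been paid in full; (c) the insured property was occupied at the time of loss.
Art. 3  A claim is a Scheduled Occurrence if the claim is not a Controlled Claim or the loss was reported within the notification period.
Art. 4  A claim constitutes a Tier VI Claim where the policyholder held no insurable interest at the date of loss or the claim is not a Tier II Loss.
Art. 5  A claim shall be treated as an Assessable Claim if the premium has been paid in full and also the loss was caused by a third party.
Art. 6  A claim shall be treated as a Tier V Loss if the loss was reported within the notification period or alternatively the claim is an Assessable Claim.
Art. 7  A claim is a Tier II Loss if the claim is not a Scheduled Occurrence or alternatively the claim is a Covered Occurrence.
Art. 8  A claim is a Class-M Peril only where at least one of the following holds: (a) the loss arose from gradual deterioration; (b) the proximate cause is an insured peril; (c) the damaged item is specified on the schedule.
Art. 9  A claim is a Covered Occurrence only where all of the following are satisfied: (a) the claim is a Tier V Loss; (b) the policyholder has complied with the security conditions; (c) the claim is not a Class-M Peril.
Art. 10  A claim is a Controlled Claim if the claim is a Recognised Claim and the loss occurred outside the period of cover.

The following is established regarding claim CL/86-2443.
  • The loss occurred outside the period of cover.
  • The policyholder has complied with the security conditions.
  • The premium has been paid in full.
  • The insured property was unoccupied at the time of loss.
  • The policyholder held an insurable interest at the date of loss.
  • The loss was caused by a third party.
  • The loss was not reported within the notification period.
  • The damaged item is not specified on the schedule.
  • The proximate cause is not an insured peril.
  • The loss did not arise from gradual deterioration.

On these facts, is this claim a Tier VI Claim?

No

article 2 — Recognised Claim: [the proximate cause is an insured peril? no] OR [the premium has not been paid in full? no] OR [the insured property was occupied at the time of loss? no] → not satisfied.
article 10 — Controlled Claim: [Recognised Claim (article 2)? no] AND [the loss occurred outside the period of cover? yes] → not satisfied.
article 3 — Scheduled Occurrence: [not a Controlled Claim (article 10)? yes] OR [the loss was reported within the notification period? no] → satisfied.
article 5 — Assessable Claim: [the premium has been paid in full? yes] AND [the loss was caused by a third party? yes] → satisfied.
article 6 — Tier V Loss: [the loss was reported within the notification period? no] OR [Assessable Claim (article 5)? yes] → satisfied.
article 8 — Class-M Peril: [the loss arose from gradual deterioration? no] OR [the proximate cause is an insured peril? no] OR [the damaged item is specified on the schedule? no] → not satisfied.
article 9 — Covered Occurrence: [Tier V Loss (article 6)? yes] AND [the policyholder has complied with the security conditions? yes] AND [not a Class-M Peril (article 8)? yes] → satisfied.
article 7 — Tier II Loss: [not a Scheduled Occurrence (article 3)? no] OR [Covered Occurrence (article 9)? yes] → satisfied.
article 4 — Tier VI Claim: [the policyholder held no insurable interest at the date of loss? no] OR [not a Tier II Loss (article 7)? no] → not satisfied.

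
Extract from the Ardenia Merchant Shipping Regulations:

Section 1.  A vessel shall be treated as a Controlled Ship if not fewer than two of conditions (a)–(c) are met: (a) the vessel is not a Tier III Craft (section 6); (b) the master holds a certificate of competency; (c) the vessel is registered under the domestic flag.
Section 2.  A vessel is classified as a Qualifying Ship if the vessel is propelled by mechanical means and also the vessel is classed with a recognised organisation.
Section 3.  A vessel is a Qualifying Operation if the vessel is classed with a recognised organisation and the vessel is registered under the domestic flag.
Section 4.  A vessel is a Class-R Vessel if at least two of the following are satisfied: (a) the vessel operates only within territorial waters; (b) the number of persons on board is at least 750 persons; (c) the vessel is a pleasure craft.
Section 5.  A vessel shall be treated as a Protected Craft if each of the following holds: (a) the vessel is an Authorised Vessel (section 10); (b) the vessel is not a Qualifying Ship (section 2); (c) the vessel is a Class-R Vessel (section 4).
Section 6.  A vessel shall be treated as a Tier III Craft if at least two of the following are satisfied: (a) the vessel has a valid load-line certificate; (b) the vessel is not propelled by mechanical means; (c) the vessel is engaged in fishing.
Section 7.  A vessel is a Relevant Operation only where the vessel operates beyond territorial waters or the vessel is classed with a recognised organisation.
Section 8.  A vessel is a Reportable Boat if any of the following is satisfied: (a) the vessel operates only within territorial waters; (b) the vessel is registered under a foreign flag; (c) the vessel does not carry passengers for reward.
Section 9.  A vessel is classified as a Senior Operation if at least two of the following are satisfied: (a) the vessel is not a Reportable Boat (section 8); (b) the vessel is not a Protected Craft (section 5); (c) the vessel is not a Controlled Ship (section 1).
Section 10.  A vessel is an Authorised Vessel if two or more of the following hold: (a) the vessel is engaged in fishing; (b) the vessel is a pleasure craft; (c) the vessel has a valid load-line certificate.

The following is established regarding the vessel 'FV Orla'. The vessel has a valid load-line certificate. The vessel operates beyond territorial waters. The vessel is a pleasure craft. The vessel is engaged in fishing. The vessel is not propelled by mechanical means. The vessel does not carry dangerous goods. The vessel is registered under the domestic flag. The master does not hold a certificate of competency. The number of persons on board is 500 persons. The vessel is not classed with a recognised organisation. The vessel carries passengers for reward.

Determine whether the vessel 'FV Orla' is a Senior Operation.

section 8 — Reportable Boat: [the vessel operates only within territorial waters? no] OR [the vessel is registered under a foreign flag? no] OR [the vessel does not carry passengers for reward? no] → not satisfied.
section 10 — Authorised Vessel: the vessel is engaged in fishing? yes; the vessel is a pleasure craft? yes; the vessel has a valid load-line certificate? yes — 3 of 3 hold (need ≥2) → satisfied.
section 2 — Qualifying Ship: [the vessel is propelled by mechanical means? no] AND [the vessel is classed with a recognised organisation? no] → not satisfied.
section 4 — Class-R Vessel: the vessel operates only within territorial waters? no; number of persons on board: 500 persons ≥ 750 persons? no; the vessel is a pleasure craft? yes — 1 of 3 hold (need ≥2) → not satisfied.
section 5 — Protected Craft: [Authorised Vessel (section 10)? yes] AND [not a Qualifying Ship (section 2)? yes] AND [Class-R Vessel (section 4)? no] → not satisfied.
section 6 — Tier III Craft: the vessel has a valid load-line certificate? yes; the vessel is not propelled by mechanical means? yes; the vessel is engaged in fishing? yes — 3 of 3 hold (need ≥2) → satisfied.
section 1 — Controlled Ship: not a Tier III Craft (section 6)? no; the master holds a certificate of competency? no; the vessel is registered under the domestic flag? yes — 1 of 3 hold (need ≥2) → not satisfied.
section 9 — Senior Operation: not a Reportable Boat (section 8)? yes; not a Protected Craft (section 5)? yes; not a Controlled Ship (section 1)? yes — 3 of 3 hold (need ≥2) → satisfied.

Yes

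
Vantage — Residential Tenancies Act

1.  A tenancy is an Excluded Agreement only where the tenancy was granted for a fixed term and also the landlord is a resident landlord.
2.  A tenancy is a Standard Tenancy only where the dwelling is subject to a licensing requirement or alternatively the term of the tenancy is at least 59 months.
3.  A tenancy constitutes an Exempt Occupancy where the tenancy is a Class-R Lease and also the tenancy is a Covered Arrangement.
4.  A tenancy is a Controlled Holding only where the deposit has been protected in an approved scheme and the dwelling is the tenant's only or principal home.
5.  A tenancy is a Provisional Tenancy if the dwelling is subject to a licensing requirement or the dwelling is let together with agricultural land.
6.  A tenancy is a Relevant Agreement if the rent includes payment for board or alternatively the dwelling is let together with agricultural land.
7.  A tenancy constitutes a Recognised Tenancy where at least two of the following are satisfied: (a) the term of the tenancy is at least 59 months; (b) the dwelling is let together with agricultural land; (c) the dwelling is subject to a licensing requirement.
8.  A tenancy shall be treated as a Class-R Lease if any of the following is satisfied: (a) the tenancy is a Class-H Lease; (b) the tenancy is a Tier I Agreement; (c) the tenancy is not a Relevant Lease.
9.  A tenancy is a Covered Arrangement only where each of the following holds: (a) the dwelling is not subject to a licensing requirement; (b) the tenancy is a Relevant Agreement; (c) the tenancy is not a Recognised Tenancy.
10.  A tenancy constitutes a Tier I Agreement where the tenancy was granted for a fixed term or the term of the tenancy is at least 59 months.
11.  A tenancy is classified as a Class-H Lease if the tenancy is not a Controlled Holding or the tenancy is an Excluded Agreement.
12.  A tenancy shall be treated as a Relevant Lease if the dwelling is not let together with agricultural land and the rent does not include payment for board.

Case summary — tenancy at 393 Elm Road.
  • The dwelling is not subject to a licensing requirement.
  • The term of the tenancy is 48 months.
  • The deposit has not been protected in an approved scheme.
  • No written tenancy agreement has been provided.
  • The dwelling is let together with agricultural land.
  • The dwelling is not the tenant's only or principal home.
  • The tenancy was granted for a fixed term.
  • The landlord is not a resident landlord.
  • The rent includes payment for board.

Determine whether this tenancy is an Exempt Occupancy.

paragraph 4 — Controlled Holding: [the deposit has been protected in an approved scheme? no] AND [the dwelling is the tenant's only or principal home? no] → not satisfied.
paragraph 1 — Excluded Agreement: [the tenancy was granted for a fixed term? yes] AND [the landlord is a resident landlord? no] → not satisfied.
paragraph 11 — Class-H Lease: [not a Controlled Holding (paragraph 4)? yes] OR [Excluded Agreement (paragraph 1)? no] → satisfied.
paragraph 10 — Tier I Agreement: [the tenancy was granted for a fixed term? yes] OR [term of the tenancy: 48 months ≥ 59 months? no] → satisfied.
paragraph 12 — Relevant Lease: [the dwelling is not let together with agricultural land? no] AND [the rent does not include payment for board? no] → not satisfied.
paragraph 8 — Class-R Lease: [Class-H Lease (paragraph 11)? yes] OR [Tier I Agreement (paragraph 10)? yes] OR [not a Relevant Lease (paragraph 12)? yes] → satisfied.
paragraph 6 — Relevant Agreement: [the rent includes payment for board? yes] OR [the dwelling is let together with agricultural land? yes] → satisfied.
paragraph 7 — Recognised Tenancy: term of the tenancy: 48 months ≥ 59 months? no; the dwelling is let together with agricultural land? yes; the dwelling is subject to a licensing requirement? no — 1 of 3 hold (need ≥2) → not satisfied.
paragraph 9 — Covered Arrangement: [the dwelling is not subject to a licensing requirement? yes] AND [Relevant Agreement (paragraph 6)? yes] AND [not a Recognised Tenancy (paragraph 7)? yes] → satisfied.
paragraph 3 — Exempt Occupancy: [Class-R Lease (paragraph 8)? yes] AND [Covered Arrangement (paragraph 9)? yes] → satisfied.

Yes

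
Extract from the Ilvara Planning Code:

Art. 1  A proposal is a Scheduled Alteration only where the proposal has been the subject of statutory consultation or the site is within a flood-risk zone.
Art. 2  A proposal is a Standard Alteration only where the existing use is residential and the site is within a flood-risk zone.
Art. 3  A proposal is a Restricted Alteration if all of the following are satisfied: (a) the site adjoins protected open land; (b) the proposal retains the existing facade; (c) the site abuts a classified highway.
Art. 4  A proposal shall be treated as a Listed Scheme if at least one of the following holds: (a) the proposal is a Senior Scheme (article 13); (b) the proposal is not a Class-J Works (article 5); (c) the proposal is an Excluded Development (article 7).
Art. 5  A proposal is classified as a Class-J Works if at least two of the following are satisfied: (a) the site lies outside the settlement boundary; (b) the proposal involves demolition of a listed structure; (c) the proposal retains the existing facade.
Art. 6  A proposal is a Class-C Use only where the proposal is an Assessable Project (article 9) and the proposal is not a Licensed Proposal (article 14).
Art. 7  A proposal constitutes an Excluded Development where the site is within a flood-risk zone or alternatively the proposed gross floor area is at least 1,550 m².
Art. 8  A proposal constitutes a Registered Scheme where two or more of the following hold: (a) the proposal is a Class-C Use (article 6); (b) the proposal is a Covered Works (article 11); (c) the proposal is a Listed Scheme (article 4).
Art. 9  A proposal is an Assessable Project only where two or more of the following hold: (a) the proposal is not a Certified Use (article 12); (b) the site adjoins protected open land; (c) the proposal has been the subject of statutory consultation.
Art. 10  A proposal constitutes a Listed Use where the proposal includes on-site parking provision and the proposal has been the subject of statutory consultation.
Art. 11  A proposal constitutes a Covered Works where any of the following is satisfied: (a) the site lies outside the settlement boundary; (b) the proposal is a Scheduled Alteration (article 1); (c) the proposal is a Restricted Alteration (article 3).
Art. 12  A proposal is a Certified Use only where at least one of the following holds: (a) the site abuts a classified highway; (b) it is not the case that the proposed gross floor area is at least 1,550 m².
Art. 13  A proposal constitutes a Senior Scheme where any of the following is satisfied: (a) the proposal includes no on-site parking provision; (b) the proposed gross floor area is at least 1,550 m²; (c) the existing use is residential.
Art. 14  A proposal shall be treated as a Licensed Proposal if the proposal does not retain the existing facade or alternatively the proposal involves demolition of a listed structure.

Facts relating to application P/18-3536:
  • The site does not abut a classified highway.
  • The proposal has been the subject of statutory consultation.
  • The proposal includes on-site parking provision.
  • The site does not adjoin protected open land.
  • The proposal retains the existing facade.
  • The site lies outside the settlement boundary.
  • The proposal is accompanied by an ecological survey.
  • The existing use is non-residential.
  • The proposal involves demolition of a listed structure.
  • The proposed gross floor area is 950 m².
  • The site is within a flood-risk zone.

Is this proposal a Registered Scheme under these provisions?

Under article 12: the site abuts a classified highway? no; or proposed gross floor area: 950 m² ≥ 1,550 m²? no, so negated condition yes. So the proposal is a Certified Use.
Under article 9: not a Certified Use (article 12)? no; the site adjoins protected open land? no; the proposal has been the subject of statutory consultation? yes — 1 of 3 hold (need ≥2) → not satisfied.
Under article 14: the proposal does not retain the existing facade? no; or the proposal involves demolition of a listed structure? yes. So the proposal is a Licensed Proposal.
Under article 6: Assessable Project (article 9)? no; and not a Licensed Proposal (article 14)? no. So the proposal is not a Class-C Use.
Under article 1: the proposal has been the subject of statutory consultation? yes; or the site is within a flood-risk zone? yes. So the proposal is a Scheduled Alteration.
Under article 3: the site adjoins protected open land? no; and the proposal retains the existing facade? yes; and the site abuts a classified highway? no. So the proposal is not a Restricted Alteration.
Under article 11: the site lies outside the settlement boundary? yes; or Scheduled Alteration (article 1)? yes; or Restricted Alteration (article 3)? no. So the proposal is a Covered Works.
Under article 13: the proposal includes no on-site parking provision? no; or proposed gross floor area: 950 m² ≥ 1,550 m²? no; or the existing use is residential? no. So the proposal is not a Senior Scheme.
Under article 5: the site lies outside the settlement boundary? yes; the proposal involves demolition of a listed structure? yes; the proposal retains the existing facade? yes — 3 of 3 hold (need ≥2) → satisfied.
Under article 7: the site is within a flood-risk zone? yes; or proposed gross floor area: 950 m² ≥ 1,550 m²? no. So the proposal is an Excluded Development.
Under article 4: Senior Scheme (article 13)? no; or not a Class-J Works (article 5)? no; or Excluded Development (article 7)? yes. So the proposal is a Listed Scheme.
Under article 8: Class-C Use (article 6)? no; Covered Works (article 11)? yes; Listed Scheme (article 4)? yes — 2 of 3 hold (need ≥2) → satisfied.

Yes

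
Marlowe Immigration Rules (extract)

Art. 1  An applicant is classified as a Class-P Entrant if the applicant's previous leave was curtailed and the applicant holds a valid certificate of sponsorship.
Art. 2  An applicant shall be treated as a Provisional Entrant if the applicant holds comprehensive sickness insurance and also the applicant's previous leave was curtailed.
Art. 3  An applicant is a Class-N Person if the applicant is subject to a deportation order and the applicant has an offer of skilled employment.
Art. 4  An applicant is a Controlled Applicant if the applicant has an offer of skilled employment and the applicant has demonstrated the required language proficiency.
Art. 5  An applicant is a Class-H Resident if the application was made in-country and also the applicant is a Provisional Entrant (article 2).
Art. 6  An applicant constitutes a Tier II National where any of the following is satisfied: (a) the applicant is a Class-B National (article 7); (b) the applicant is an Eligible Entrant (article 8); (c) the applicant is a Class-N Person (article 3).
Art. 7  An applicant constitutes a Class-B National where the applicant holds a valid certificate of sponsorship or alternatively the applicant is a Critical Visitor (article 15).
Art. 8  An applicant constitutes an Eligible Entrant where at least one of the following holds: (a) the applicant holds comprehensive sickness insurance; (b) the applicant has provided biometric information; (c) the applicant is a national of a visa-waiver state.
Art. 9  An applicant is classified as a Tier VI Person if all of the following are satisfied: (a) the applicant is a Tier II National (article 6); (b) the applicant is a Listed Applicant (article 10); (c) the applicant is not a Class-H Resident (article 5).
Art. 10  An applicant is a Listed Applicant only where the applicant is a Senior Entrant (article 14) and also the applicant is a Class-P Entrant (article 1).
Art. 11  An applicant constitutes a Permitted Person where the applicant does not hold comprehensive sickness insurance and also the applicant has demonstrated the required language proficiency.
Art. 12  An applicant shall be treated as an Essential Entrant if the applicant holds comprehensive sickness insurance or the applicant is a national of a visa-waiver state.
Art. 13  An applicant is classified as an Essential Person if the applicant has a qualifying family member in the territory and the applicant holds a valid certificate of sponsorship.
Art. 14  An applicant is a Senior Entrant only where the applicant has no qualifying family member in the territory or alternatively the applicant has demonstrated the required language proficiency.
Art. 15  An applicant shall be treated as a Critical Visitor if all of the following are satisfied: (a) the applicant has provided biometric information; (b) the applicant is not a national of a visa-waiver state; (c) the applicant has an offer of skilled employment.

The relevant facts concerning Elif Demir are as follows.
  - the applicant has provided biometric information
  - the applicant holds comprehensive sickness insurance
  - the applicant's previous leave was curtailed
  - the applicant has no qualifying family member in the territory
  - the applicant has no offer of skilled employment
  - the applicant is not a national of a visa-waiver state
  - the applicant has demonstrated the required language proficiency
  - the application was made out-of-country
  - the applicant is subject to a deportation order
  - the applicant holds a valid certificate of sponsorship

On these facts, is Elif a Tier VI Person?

article 15 — Critical Visitor: [the applicant has provided biometric information? yes] AND [the applicant is not a national of a visa-waiver state? yes] AND [the applicant has an offer of skilled employment? no] → not satisfied.
article 7 — Class-B National: [the applicant holds a valid certificate of sponsorship? yes] OR [Critical Visitor (article 15)? no] → satisfied.
article 8 — Eligible Entrant: [the applicant holds comprehensive sickness insurance? yes] OR [the applicant has provided biometric information? yes] OR [the applicant is a national of a visa-waiver state? no] → satisfied.
article 3 — Class-N Person: [the applicant is subject to a deportation order? yes] AND [the applicant has an offer of skilled employment? no] → not satisfied.
article 6 — Tier II National: [Class-B National (article 7)? yes] OR [Eligible Entrant (article 8)? yes] OR [Class-N Person (article 3)? no] → satisfied.
article 14 — Senior Entrant: [the applicant has no qualifying family member in the territory? yes] OR [the applicant has demonstrated the required language proficiency? yes] → satisfied.
article 1 — Class-P Entrant: [the applicant's previous leave was curtailed? yes] AND [the applicant holds a valid certificate of sponsorship? yes] → satisfied.
article 10 — Listed Applicant: [Senior Entrant (article 14)? yes] AND [Class-P Entrant (article 1)? yes] → satisfied.
article 2 — Provisional Entrant: [the applicant holds comprehensive sickness insurance? yes] AND [the applicant's previous leave was curtailed? yes] → satisfied.
article 5 — Class-H Resident: [the application was made in-country? no] AND [Provisional Entrant (article 2)? yes] → not satisfied.
article 9 — Tier VI Person: [Tier II National (article 6)? yes] AND [Listed Applicant (article 10)? yes] AND [not a Class-H Resident (article 5)? yes] → satisfied.

Yes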